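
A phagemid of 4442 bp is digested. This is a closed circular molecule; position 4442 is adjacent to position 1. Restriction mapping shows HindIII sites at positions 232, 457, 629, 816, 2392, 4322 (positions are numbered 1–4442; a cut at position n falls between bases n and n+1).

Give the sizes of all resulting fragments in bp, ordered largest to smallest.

1930, 1576, 352, 225, 187, 172 bp

Circular molecule, 6 cuts → 6 fragments:
  457 − 232 = 225 bp
  629 − 457 = 172 bp
  816 − 629 = 187 bp
  2392 − 816 = 1576 bp
  4322 − 2392 = 1930 bp
  wrap: 4442 − 4322 + 232 = 352 bp
Sorted largest to smallest: 1930, 1576, 352, 225, 187, 172 bp.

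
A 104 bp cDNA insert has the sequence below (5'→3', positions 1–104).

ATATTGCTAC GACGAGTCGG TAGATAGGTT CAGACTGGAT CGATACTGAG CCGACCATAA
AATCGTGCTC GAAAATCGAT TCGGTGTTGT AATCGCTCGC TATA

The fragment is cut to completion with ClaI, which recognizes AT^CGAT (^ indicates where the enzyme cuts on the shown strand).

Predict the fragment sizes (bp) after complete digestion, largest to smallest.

ClaI sites (ATCGAT) start at positions 39, 75.
ClaI cuts after base 2 of each site, so after positions 40, 76.
Linear molecule, 2 cuts → 3 fragments:
  1–40 → 40 bp
  41–76 → 36 bp
  77–104 → 28 bp
Sorted largest to smallest: 40, 36, 28 bp.

40, 36, 28 bp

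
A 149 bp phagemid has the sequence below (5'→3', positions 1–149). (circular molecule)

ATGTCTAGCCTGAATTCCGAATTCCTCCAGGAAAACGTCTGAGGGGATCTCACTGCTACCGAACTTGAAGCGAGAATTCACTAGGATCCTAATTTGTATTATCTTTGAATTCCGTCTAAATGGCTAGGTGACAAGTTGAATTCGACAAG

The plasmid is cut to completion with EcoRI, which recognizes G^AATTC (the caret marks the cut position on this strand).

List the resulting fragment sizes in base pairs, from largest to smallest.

EcoRI sites (GAATTC) start at positions 12, 19, 74, 107, 138.
EcoRI cuts after the first base of each site, so after positions 12, 19, 74, 107, 138.
Circular molecule, 5 cuts → 5 fragments:
  13–19 → 7 bp
  20–74 → 55 bp
  75–107 → 33 bp
  108–138 → 31 bp
  139–149 then 1–12 → 11 + 12 = 23 bp
Sorted largest to smallest: 55, 33, 31, 23, 7 bp.

55, 33, 31, 23, 7 bp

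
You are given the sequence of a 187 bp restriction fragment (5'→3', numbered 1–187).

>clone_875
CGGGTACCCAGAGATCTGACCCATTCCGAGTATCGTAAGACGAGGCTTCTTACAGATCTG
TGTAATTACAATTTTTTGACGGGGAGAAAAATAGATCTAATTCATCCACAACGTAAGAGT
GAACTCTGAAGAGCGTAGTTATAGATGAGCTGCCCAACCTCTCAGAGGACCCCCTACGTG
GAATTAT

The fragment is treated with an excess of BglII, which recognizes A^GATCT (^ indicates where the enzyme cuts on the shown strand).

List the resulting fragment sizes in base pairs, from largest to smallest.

BglII sites (AGATCT) start at positions 12, 54, 93.
BglII cuts after the first base of each site, so after positions 12, 54, 93.
Linear molecule, 3 cuts → 4 fragments:
  1–12 → 12 bp
  13–54 → 42 bp
  55–93 → 39 bp
  94–187 → 94 bp
Sorted largest to smallest: 94, 42, 39, 12 bp.

94, 42, 39, 12 bp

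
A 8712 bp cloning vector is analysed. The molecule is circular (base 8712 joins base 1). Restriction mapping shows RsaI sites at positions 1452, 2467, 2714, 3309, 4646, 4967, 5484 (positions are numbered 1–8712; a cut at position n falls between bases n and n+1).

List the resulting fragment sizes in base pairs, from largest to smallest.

Circular molecule, 7 cuts → 7 fragments:
  2467 − 1452 = 1015 bp
  2714 − 2467 = 247 bp
  3309 − 2714 = 595 bp
  4646 − 3309 = 1337 bp
  4967 − 4646 = 321 bp
  5484 − 4967 = 517 bp
  wrap: 8712 − 5484 + 1452 = 4680 bp
Sorted largest to smallest: 4680, 1337, 1015, 595, 517, 321, 247 bp.

4680, 1337, 1015, 595, 517, 321, 247 bp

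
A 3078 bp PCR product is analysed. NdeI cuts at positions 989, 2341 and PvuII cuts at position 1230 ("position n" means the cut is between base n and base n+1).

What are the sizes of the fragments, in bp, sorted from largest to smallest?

1111, 989, 737, 241 bp

Combined cut positions (sorted): 989, 1230, 2341.
Linear molecule, 3 cuts → 4 fragments:
  989 − 0 = 989 bp
  1230 − 989 = 241 bp
  2341 − 1230 = 1111 bp
  3078 − 2341 = 737 bp
Sorted largest to smallest: 1111, 989, 737, 241 bp.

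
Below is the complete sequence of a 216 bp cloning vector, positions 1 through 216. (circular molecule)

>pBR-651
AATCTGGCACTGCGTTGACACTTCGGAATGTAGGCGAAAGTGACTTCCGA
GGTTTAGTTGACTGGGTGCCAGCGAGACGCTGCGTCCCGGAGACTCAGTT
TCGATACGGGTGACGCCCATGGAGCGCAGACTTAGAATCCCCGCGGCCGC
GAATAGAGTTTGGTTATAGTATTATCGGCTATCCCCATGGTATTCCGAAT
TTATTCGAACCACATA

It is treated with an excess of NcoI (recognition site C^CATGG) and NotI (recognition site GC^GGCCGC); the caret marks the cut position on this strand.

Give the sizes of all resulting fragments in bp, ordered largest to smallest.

148, 41, 27 bp

NcoI sites (CCATGG) start at positions 117, 185.
NcoI cuts after the first base of each site, so after positions 117, 185.
The NotI site (GCGGCCGC) starts at position 143.
NotI cuts after base 2 of each site, so after position 144.
Combined cut positions: 117, 144, 185.
Circular molecule, 3 cuts → 3 fragments:
  118–144 → 27 bp
  145–185 → 41 bp
  186–216 then 1–117 → 31 + 117 = 148 bp
Sorted largest to smallest: 148, 41, 27 bp.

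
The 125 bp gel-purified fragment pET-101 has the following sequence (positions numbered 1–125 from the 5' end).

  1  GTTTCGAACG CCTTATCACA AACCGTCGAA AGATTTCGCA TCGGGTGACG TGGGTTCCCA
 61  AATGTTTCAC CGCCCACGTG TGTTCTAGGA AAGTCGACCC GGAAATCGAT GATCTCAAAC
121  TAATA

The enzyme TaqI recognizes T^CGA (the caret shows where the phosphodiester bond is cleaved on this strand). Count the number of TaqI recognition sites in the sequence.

TCGA occurs starting at positions 4, 26, 94, 106.
TaqI cuts at 4 sites.

4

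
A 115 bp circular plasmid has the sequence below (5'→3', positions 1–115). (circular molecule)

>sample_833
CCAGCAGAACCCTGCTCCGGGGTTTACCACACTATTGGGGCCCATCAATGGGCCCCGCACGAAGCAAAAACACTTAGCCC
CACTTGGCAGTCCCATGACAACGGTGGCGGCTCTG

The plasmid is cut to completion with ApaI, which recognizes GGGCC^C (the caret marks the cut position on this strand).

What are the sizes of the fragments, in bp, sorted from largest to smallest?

103, 12 bp

ApaI sites (GGGCCC) start at positions 38, 50.
ApaI cuts after base 5 of each site (before the last base), so after positions 42, 54.
Circular molecule, 2 cuts → 2 fragments:
  43–54 → 12 bp
  55–115 then 1–42 → 61 + 42 = 103 bp
Sorted largest to smallest: 103, 12 bp.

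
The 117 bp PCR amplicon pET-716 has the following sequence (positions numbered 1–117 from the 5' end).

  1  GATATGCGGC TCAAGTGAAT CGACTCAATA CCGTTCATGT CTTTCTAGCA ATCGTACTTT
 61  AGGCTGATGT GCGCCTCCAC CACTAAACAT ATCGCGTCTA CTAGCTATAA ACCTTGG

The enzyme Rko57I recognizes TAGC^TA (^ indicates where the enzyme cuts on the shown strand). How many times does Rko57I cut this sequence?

1

TAGCTA occurs starting at position 102.
Rko57I cuts at 1 site.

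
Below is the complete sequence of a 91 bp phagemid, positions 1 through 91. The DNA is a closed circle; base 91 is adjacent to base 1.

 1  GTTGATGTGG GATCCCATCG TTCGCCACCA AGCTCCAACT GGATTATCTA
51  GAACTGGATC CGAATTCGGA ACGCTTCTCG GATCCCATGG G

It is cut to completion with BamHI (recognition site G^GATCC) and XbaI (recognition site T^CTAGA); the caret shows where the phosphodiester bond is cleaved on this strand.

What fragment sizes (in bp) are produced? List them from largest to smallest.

37, 24, 21, 9 bp

BamHI sites (GGATCC) start at positions 10, 56, 80.
BamHI cuts after the first base of each site, so after positions 10, 56, 80.
The XbaI site (TCTAGA) starts at position 47.
XbaI cuts after the first base of each site, so after position 47.
Combined cut positions: 10, 47, 56, 80.
Circular molecule, 4 cuts → 4 fragments:
  11–47 → 37 bp
  48–56 → 9 bp
  57–80 → 24 bp
  81–91 then 1–10 → 11 + 10 = 21 bp
Sorted largest to smallest: 37, 24, 21, 9 bp.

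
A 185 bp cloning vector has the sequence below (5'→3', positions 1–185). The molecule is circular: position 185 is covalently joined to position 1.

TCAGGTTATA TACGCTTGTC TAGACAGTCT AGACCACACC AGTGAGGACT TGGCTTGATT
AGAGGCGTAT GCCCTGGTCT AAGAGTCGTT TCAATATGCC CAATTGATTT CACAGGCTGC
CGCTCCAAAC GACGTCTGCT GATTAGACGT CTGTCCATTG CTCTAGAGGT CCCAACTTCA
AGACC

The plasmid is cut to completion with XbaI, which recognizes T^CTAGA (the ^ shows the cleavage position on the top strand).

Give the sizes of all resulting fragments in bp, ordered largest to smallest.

XbaI sites (TCTAGA) start at positions 19, 28, 162.
XbaI cuts after the first base of each site, so after positions 19, 28, 162.
Circular molecule, 3 cuts → 3 fragments:
  20–28 → 9 bp
  29–162 → 134 bp
  163–185 then 1–19 → 23 + 19 = 42 bp
Sorted largest to smallest: 134, 42, 9 bp.

134, 42, 9 bp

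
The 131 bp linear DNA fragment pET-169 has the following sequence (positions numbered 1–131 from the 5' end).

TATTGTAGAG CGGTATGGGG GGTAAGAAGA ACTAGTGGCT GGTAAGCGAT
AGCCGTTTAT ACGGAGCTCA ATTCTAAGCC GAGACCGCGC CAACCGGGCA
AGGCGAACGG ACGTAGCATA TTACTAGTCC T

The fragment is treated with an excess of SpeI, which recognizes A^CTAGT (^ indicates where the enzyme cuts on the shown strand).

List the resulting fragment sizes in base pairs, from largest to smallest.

92, 31, 8 bp

SpeI sites (ACTAGT) start at positions 31, 123.
SpeI cuts after the first base of each site, so after positions 31, 123.
Linear molecule, 2 cuts → 3 fragments:
  1–31 → 31 bp
  32–123 → 92 bp
  124–131 → 8 bp
Sorted largest to smallest: 92, 31, 8 bp.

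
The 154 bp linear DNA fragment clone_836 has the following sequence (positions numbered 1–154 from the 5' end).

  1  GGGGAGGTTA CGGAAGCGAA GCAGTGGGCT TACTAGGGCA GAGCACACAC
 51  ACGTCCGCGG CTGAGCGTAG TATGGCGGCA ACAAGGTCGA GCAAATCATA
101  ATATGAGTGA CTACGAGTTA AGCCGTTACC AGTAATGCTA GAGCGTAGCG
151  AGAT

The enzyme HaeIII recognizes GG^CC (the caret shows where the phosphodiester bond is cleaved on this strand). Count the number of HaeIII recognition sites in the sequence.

No occurrence of GGCC is present in the sequence.
HaeIII does not cut: 0 sites.

0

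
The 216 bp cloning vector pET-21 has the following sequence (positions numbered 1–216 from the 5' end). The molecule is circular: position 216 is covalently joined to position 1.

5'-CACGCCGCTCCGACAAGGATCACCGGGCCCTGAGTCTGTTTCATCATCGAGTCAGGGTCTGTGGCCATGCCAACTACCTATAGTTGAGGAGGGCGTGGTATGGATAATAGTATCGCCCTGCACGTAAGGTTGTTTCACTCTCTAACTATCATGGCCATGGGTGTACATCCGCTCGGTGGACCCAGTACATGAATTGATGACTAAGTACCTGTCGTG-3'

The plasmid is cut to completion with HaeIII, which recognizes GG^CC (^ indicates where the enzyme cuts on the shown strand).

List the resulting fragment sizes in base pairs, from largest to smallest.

90, 89, 37 bp

HaeIII sites (GGCC) start at positions 26, 63, 153.
HaeIII cuts after base 2 of each site, so after positions 27, 64, 154.
Circular molecule, 3 cuts → 3 fragments:
  28–64 → 37 bp
  65–154 → 90 bp
  155–216 then 1–27 → 62 + 27 = 89 bp
Sorted largest to smallest: 90, 89, 37 bp.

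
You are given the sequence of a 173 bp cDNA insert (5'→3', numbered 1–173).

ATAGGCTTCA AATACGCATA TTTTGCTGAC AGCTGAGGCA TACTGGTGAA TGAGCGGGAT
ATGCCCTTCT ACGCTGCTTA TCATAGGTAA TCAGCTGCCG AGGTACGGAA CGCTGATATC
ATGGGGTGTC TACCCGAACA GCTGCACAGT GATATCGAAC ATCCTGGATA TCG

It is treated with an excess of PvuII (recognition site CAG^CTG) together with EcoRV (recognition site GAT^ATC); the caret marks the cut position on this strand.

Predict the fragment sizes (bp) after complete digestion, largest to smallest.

62, 32, 24, 23, 16, 12, 4 bp

PvuII sites (CAGCTG) start at positions 30, 92, 139.
PvuII cuts after base 3 of each site, so after positions 32, 94, 141.
EcoRV sites (GATATC) start at positions 115, 151, 167.
EcoRV cuts after base 3 of each site, so after positions 117, 153, 169.
Combined cut positions: 32, 94, 117, 141, 153, 169.
Linear molecule, 6 cuts → 7 fragments:
  1–32 → 32 bp
  33–94 → 62 bp
  95–117 → 23 bp
  118–141 → 24 bp
  142–153 → 12 bp
  154–169 → 16 bp
  170–173 → 4 bp
Sorted largest to smallest: 62, 32, 24, 23, 16, 12, 4 bp.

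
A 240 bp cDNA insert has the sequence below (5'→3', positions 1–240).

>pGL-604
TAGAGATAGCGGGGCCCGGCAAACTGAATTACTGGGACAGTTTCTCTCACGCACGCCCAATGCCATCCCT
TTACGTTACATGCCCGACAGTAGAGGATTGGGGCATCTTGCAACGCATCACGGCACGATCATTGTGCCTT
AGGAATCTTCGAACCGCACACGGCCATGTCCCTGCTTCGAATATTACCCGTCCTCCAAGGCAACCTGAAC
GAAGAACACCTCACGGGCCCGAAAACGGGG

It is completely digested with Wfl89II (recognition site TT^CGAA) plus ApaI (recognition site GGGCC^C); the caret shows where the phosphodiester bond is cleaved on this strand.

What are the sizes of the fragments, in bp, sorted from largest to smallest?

Wfl89II sites (TTCGAA) start at positions 148, 176.
Wfl89II cuts after base 2 of each site, so after positions 149, 177.
ApaI sites (GGGCCC) start at positions 12, 225.
ApaI cuts after base 5 of each site (before the last base), so after positions 16, 229.
Combined cut positions: 16, 149, 177, 229.
Linear molecule, 4 cuts → 5 fragments:
  1–16 → 16 bp
  17–149 → 133 bp
  150–177 → 28 bp
  178–229 → 52 bp
  230–240 → 11 bp
Sorted largest to smallest: 133, 52, 28, 16, 11 bp.

133, 52, 28, 16, 11 bp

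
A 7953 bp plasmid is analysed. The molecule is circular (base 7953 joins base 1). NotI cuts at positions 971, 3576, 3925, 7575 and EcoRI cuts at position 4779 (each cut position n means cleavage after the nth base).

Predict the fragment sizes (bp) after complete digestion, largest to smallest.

Combined cut positions (sorted): 971, 3576, 3925, 4779, 7575.
Circular molecule, 5 cuts → 5 fragments:
  3576 − 971 = 2605 bp
  3925 − 3576 = 349 bp
  4779 − 3925 = 854 bp
  7575 − 4779 = 2796 bp
  wrap: 7953 − 7575 + 971 = 1349 bp
Sorted largest to smallest: 2796, 2605, 1349, 854, 349 bp.

2796, 2605, 1349, 854, 349 bp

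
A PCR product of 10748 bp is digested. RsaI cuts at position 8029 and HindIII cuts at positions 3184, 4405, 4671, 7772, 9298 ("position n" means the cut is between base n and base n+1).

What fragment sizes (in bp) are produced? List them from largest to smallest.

Combined cut positions (sorted): 3184, 4405, 4671, 7772, 8029, 9298.
Linear molecule, 6 cuts → 7 fragments:
  3184 − 0 = 3184 bp
  4405 − 3184 = 1221 bp
  4671 − 4405 = 266 bp
  7772 − 4671 = 3101 bp
  8029 − 7772 = 257 bp
  9298 − 8029 = 1269 bp
  10748 − 9298 = 1450 bp
Sorted largest to smallest: 3184, 3101, 1450, 1269, 1221, 266, 257 bp.

3184, 3101, 1450, 1269, 1221, 266, 257 bp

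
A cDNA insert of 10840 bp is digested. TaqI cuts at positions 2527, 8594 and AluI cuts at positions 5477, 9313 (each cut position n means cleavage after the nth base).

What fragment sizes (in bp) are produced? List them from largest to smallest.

3117, 2950, 2527, 1527, 719 bp

Combined cut positions (sorted): 2527, 5477, 8594, 9313.
Linear molecule, 4 cuts → 5 fragments:
  2527 − 0 = 2527 bp
  5477 − 2527 = 2950 bp
  8594 − 5477 = 3117 bp
  9313 − 8594 = 719 bp
  10840 − 9313 = 1527 bp
Sorted largest to smallest: 3117, 2950, 2527, 1527, 719 bp.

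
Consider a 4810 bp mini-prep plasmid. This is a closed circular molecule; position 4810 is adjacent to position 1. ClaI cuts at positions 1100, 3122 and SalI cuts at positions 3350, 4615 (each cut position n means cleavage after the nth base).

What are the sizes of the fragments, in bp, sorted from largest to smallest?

Combined cut positions (sorted): 1100, 3122, 3350, 4615.
Circular molecule, 4 cuts → 4 fragments:
  3122 − 1100 = 2022 bp
  3350 − 3122 = 228 bp
  4615 − 3350 = 1265 bp
  wrap: 4810 − 4615 + 1100 = 1295 bp
Sorted largest to smallest: 2022, 1295, 1265, 228 bp.

2022, 1295, 1265, 228 bp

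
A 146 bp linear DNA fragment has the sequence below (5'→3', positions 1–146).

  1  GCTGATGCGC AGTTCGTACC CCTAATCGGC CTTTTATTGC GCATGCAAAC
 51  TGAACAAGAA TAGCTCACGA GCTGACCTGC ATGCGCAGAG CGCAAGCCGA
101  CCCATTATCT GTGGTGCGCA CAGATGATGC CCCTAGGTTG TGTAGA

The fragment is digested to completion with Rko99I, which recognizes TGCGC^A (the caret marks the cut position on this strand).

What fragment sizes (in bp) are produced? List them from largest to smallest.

Rko99I sites (TGCGCA) start at positions 6, 38, 82, 115.
Rko99I cuts after base 5 of each site (before the last base), so after positions 10, 42, 86, 119.
Linear molecule, 4 cuts → 5 fragments:
  1–10 → 10 bp
  11–42 → 32 bp
  43–86 → 44 bp
  87–119 → 33 bp
  120–146 → 27 bp
Sorted largest to smallest: 44, 33, 32, 27, 10 bp.

44, 33, 32, 27, 10 bp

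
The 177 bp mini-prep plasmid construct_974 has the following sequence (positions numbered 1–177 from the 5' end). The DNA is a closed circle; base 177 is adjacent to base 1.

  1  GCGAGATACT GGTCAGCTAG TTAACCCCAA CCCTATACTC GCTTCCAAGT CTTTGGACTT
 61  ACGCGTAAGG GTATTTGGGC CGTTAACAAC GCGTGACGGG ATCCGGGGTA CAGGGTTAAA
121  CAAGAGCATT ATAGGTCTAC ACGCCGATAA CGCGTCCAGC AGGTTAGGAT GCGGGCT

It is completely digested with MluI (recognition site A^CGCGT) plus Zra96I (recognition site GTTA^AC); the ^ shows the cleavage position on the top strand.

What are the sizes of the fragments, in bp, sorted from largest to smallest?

61, 50, 38, 24, 4 bp

MluI sites (ACGCGT) start at positions 61, 89, 150.
MluI cuts after the first base of each site, so after positions 61, 89, 150.
Zra96I sites (GTTAAC) start at positions 20, 82.
Zra96I cuts after base 4 of each site, so after positions 23, 85.
Combined cut positions: 23, 61, 85, 89, 150.
Circular molecule, 5 cuts → 5 fragments:
  24–61 → 38 bp
  62–85 → 24 bp
  86–89 → 4 bp
  90–150 → 61 bp
  151–177 then 1–23 → 27 + 23 = 50 bp
Sorted largest to smallest: 61, 50, 38, 24, 4 bp.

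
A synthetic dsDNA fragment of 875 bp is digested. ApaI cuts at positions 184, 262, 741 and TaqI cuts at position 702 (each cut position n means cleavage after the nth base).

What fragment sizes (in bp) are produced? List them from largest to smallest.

Combined cut positions (sorted): 184, 262, 702, 741.
Linear molecule, 4 cuts → 5 fragments:
  184 − 0 = 184 bp
  262 − 184 = 78 bp
  702 − 262 = 440 bp
  741 − 702 = 39 bp
  875 − 741 = 134 bp
Sorted largest to smallest: 440, 184, 134, 78, 39 bp.

440, 184, 134, 78, 39 bp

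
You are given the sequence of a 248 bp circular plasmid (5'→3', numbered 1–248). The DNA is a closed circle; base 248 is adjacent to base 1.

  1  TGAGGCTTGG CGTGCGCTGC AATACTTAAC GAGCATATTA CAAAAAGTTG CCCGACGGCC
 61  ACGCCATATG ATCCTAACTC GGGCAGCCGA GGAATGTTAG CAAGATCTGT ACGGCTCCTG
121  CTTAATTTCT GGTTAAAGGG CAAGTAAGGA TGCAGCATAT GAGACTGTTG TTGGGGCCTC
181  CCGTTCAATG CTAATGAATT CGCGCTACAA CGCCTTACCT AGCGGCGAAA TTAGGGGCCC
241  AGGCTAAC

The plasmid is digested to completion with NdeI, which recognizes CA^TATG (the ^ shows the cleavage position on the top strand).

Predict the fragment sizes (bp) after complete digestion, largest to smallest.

157, 91 bp

NdeI sites (CATATG) start at positions 65, 156.
NdeI cuts after base 2 of each site, so after positions 66, 157.
Circular molecule, 2 cuts → 2 fragments:
  67–157 → 91 bp
  158–248 then 1–66 → 91 + 66 = 157 bp
Sorted largest to smallest: 157, 91 bp.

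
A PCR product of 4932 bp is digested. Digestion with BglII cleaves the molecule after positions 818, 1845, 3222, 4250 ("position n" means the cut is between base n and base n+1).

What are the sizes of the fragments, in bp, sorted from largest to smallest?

Linear molecule, 4 cuts → 5 fragments:
  818 − 0 = 818 bp
  1845 − 818 = 1027 bp
  3222 − 1845 = 1377 bp
  4250 − 3222 = 1028 bp
  4932 − 4250 = 682 bp
Sorted largest to smallest: 1377, 1028, 1027, 818, 682 bp.

1377, 1028, 1027, 818, 682 bp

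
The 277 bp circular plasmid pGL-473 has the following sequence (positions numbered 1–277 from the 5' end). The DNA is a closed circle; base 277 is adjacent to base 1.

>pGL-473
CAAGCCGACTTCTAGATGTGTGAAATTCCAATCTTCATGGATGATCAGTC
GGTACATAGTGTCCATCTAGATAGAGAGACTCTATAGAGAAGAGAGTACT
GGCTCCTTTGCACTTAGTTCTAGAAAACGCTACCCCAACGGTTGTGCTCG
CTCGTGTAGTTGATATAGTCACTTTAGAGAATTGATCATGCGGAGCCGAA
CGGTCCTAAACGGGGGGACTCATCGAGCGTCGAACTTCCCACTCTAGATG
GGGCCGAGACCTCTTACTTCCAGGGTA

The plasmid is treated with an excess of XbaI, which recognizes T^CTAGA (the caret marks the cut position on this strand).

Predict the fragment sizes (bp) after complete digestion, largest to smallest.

XbaI sites (TCTAGA) start at positions 11, 66, 119, 243.
XbaI cuts after the first base of each site, so after positions 11, 66, 119, 243.
Circular molecule, 4 cuts → 4 fragments:
  12–66 → 55 bp
  67–119 → 53 bp
  120–243 → 124 bp
  244–277 then 1–11 → 34 + 11 = 45 bp
Sorted largest to smallest: 124, 55, 53, 45 bp.

124, 55, 53, 45 bp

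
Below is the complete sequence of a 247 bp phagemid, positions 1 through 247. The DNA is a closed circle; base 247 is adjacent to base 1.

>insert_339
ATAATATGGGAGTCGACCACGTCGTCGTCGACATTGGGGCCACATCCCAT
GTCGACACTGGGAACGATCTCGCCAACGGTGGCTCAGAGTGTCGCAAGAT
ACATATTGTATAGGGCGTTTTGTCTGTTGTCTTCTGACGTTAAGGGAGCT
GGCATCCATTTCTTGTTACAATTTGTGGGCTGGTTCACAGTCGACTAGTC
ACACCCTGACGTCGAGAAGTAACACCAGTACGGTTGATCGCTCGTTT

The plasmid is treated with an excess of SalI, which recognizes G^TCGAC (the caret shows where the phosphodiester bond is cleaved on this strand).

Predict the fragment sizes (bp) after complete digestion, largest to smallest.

SalI sites (GTCGAC) start at positions 12, 27, 51, 190.
SalI cuts after the first base of each site, so after positions 12, 27, 51, 190.
Circular molecule, 4 cuts → 4 fragments:
  13–27 → 15 bp
  28–51 → 24 bp
  52–190 → 139 bp
  191–247 then 1–12 → 57 + 12 = 69 bp
Sorted largest to smallest: 139, 69, 24, 15 bp.

139, 69, 24, 15 bp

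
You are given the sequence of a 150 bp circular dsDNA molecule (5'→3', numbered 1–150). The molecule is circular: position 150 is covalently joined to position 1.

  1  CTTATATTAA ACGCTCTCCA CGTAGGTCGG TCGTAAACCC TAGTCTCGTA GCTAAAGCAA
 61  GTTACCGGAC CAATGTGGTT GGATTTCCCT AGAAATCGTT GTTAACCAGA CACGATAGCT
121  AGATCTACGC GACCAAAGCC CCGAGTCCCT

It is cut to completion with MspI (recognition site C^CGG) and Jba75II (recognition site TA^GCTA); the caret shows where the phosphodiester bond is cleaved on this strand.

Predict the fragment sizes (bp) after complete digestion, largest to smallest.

The MspI site (CCGG) starts at position 65.
MspI cuts after the first base of each site, so after position 65.
Jba75II sites (TAGCTA) start at positions 49, 116.
Jba75II cuts after base 2 of each site, so after positions 50, 117.
Combined cut positions: 50, 65, 117.
Circular molecule, 3 cuts → 3 fragments:
  51–65 → 15 bp
  66–117 → 52 bp
  118–150 then 1–50 → 33 + 50 = 83 bp
Sorted largest to smallest: 83, 52, 15 bp.

83, 52, 15 bp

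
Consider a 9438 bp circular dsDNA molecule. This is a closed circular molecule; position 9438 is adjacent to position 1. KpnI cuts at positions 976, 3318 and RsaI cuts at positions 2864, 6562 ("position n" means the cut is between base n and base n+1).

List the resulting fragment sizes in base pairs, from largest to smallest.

Combined cut positions (sorted): 976, 2864, 3318, 6562.
Circular molecule, 4 cuts → 4 fragments:
  2864 − 976 = 1888 bp
  3318 − 2864 = 454 bp
  6562 − 3318 = 3244 bp
  wrap: 9438 − 6562 + 976 = 3852 bp
Sorted largest to smallest: 3852, 3244, 1888, 454 bp.

3852, 3244, 1888, 454 bp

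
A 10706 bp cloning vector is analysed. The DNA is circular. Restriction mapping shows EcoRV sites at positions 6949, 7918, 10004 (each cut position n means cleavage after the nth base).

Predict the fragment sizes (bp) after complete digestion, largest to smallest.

Circular molecule, 3 cuts → 3 fragments:
  7918 − 6949 = 969 bp
  10004 − 7918 = 2086 bp
  wrap: 10706 − 10004 + 6949 = 7651 bp
Sorted largest to smallest: 7651, 2086, 969 bp.

7651, 2086, 969 bp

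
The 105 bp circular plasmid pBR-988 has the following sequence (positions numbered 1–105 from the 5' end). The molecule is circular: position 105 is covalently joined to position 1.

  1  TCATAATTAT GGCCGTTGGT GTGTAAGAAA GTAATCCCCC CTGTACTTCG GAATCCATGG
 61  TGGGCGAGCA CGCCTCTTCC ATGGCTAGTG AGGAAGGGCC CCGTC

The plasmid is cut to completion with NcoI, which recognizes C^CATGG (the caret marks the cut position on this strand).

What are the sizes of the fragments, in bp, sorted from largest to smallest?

81, 24 bp

NcoI sites (CCATGG) start at positions 55, 79.
NcoI cuts after the first base of each site, so after positions 55, 79.
Circular molecule, 2 cuts → 2 fragments:
  56–79 → 24 bp
  80–105 then 1–55 → 26 + 55 = 81 bp
Sorted largest to smallest: 81, 24 bp.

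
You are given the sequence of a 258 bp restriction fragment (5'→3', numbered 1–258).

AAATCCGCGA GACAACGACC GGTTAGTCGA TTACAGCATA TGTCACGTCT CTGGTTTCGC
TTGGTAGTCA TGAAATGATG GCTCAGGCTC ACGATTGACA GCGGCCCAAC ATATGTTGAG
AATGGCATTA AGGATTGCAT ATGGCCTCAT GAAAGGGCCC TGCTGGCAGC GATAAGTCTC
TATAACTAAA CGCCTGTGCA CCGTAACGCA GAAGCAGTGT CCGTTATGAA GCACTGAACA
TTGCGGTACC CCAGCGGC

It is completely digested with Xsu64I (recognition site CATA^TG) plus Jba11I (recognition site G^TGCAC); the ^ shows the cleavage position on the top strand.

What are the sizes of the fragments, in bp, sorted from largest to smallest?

Xsu64I sites (CATATG) start at positions 37, 110, 138.
Xsu64I cuts after base 4 of each site, so after positions 40, 113, 141.
The Jba11I site (GTGCAC) starts at position 196.
Jba11I cuts after the first base of each site, so after position 196.
Combined cut positions: 40, 113, 141, 196.
Linear molecule, 4 cuts → 5 fragments:
  1–40 → 40 bp
  41–113 → 73 bp
  114–141 → 28 bp
  142–196 → 55 bp
  197–258 → 62 bp
Sorted largest to smallest: 73, 62, 55, 40, 28 bp.

73, 62, 55, 40, 28 bp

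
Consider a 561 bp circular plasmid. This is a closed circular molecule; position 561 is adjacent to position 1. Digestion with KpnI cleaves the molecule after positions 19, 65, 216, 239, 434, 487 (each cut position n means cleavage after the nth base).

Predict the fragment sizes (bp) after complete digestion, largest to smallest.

195, 151, 93, 53, 46, 23 bp

Circular molecule, 6 cuts → 6 fragments:
  65 − 19 = 46 bp
  216 − 65 = 151 bp
  239 − 216 = 23 bp
  434 − 239 = 195 bp
  487 − 434 = 53 bp
  wrap: 561 − 487 + 19 = 93 bp
Sorted largest to smallest: 195, 151, 93, 53, 46, 23 bp.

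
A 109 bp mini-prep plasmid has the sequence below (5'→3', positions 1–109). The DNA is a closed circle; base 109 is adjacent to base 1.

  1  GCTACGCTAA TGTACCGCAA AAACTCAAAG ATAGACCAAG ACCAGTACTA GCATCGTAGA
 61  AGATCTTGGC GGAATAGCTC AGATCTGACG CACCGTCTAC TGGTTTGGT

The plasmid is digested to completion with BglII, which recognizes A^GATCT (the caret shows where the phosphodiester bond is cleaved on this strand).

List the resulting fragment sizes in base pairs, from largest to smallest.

89, 20 bp

BglII sites (AGATCT) start at positions 61, 81.
BglII cuts after the first base of each site, so after positions 61, 81.
Circular molecule, 2 cuts → 2 fragments:
  62–81 → 20 bp
  82–109 then 1–61 → 28 + 61 = 89 bp
Sorted largest to smallest: 89, 20 bp.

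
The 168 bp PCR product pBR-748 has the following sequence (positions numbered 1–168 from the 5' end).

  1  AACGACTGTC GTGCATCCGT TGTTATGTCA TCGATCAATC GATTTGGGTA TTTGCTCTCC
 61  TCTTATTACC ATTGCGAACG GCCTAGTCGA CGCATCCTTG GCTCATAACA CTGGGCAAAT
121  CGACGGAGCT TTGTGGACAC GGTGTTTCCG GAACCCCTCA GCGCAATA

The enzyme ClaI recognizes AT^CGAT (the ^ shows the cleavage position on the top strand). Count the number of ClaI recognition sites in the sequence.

2

ATCGAT occurs starting at positions 30, 38.
ClaI cuts at 2 sites.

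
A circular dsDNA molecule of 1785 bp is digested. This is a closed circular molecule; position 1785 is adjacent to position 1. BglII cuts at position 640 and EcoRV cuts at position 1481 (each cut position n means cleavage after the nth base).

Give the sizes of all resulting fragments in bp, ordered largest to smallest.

Combined cut positions (sorted): 640, 1481.
Circular molecule, 2 cuts → 2 fragments:
  1481 − 640 = 841 bp
  wrap: 1785 − 1481 + 640 = 944 bp
Sorted largest to smallest: 944, 841 bp.

944, 841 bp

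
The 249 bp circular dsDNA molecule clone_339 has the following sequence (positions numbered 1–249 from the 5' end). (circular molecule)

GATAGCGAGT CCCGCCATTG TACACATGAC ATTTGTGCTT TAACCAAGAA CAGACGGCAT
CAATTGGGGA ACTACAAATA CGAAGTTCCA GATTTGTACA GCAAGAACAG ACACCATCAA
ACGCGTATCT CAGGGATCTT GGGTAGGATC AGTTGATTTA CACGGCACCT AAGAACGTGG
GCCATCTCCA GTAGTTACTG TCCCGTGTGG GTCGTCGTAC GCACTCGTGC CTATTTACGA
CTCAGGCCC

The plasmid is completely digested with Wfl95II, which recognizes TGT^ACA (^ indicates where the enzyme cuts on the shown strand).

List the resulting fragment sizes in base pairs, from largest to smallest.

Wfl95II sites (TGTACA) start at positions 19, 95.
Wfl95II cuts after base 3 of each site, so after positions 21, 97.
Circular molecule, 2 cuts → 2 fragments:
  22–97 → 76 bp
  98–249 then 1–21 → 152 + 21 = 173 bp
Sorted largest to smallest: 173, 76 bp.

173, 76 bp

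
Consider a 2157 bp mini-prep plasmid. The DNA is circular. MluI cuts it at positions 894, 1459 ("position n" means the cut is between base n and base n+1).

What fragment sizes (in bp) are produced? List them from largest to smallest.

1592, 565 bp

Circular molecule, 2 cuts → 2 fragments:
  1459 − 894 = 565 bp
  wrap: 2157 − 1459 + 894 = 1592 bp
Sorted largest to smallest: 1592, 565 bp.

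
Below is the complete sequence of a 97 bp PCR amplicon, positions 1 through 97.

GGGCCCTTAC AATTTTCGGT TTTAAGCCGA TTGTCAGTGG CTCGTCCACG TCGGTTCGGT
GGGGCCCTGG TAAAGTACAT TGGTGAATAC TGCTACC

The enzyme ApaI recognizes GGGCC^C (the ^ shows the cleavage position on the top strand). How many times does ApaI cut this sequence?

2

GGGCCC occurs starting at positions 1, 62.
ApaI cuts at 2 sites.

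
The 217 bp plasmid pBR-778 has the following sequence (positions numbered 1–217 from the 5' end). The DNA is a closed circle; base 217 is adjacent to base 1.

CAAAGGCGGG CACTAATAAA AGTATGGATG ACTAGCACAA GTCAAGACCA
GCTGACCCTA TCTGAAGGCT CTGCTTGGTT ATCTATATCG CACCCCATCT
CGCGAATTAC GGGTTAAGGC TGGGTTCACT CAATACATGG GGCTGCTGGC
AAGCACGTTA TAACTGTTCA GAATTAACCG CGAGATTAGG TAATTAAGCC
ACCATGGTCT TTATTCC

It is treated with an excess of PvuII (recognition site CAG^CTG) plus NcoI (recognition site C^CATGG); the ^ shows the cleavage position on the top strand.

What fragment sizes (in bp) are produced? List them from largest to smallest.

151, 66 bp

The PvuII site (CAGCTG) starts at position 49.
PvuII cuts after base 3 of each site, so after position 51.
The NcoI site (CCATGG) starts at position 202.
NcoI cuts after the first base of each site, so after position 202.
Combined cut positions: 51, 202.
Circular molecule, 2 cuts → 2 fragments:
  52–202 → 151 bp
  203–217 then 1–51 → 15 + 51 = 66 bp
Sorted largest to smallest: 151, 66 bp.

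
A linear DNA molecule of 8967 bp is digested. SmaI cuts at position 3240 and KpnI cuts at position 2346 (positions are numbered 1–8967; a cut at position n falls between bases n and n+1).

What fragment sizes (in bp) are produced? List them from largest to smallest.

5727, 2346, 894 bp

Combined cut positions (sorted): 2346, 3240.
Linear molecule, 2 cuts → 3 fragments:
  2346 − 0 = 2346 bp
  3240 − 2346 = 894 bp
  8967 − 3240 = 5727 bp
Sorted largest to smallest: 5727, 2346, 894 bp.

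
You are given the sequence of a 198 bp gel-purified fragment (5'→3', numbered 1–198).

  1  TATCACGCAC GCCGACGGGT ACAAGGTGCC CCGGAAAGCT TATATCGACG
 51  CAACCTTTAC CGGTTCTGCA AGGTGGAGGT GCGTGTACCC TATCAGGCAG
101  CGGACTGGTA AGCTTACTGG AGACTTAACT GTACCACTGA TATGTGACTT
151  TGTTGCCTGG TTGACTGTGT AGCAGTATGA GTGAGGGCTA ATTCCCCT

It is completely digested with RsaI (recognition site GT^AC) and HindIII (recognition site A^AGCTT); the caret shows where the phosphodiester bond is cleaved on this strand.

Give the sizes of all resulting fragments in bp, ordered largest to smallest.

66, 50, 24, 22, 20, 16 bp

RsaI sites (GTAC) start at positions 19, 85, 131.
RsaI cuts after base 2 of each site, so after positions 20, 86, 132.
HindIII sites (AAGCTT) start at positions 36, 110.
HindIII cuts after the first base of each site, so after positions 36, 110.
Combined cut positions: 20, 36, 86, 110, 132.
Linear molecule, 5 cuts → 6 fragments:
  1–20 → 20 bp
  21–36 → 16 bp
  37–86 → 50 bp
  87–110 → 24 bp
  111–132 → 22 bp
  133–198 → 66 bp
Sorted largest to smallest: 66, 50, 24, 22, 20, 16 bp.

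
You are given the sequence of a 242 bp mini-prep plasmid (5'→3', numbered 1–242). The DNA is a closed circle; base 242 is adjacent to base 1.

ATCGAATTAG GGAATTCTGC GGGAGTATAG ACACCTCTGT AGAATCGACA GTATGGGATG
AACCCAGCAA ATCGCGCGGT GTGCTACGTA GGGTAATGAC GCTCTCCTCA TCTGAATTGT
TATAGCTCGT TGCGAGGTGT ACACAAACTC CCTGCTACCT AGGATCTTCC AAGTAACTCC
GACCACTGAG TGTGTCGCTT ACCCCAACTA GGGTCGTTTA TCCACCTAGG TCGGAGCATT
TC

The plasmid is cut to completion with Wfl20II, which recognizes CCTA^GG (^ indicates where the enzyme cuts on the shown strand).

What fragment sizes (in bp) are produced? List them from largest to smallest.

Wfl20II sites (CCTAGG) start at positions 158, 225.
Wfl20II cuts after base 4 of each site, so after positions 161, 228.
Circular molecule, 2 cuts → 2 fragments:
  162–228 → 67 bp
  229–242 then 1–161 → 14 + 161 = 175 bp
Sorted largest to smallest: 175, 67 bp.

175, 67 bp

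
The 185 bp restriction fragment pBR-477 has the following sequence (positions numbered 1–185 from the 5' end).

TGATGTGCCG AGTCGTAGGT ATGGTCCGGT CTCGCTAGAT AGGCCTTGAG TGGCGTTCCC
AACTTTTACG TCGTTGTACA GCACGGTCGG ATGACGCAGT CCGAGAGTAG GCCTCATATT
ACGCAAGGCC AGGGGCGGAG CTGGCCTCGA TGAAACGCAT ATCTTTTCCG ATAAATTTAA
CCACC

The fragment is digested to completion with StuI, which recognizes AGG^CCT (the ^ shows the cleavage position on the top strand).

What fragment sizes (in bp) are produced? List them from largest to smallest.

StuI sites (AGGCCT) start at positions 41, 109.
StuI cuts after base 3 of each site, so after positions 43, 111.
Linear molecule, 2 cuts → 3 fragments:
  1–43 → 43 bp
  44–111 → 68 bp
  112–185 → 74 bp
Sorted largest to smallest: 74, 68, 43 bp.

74, 68, 43 bp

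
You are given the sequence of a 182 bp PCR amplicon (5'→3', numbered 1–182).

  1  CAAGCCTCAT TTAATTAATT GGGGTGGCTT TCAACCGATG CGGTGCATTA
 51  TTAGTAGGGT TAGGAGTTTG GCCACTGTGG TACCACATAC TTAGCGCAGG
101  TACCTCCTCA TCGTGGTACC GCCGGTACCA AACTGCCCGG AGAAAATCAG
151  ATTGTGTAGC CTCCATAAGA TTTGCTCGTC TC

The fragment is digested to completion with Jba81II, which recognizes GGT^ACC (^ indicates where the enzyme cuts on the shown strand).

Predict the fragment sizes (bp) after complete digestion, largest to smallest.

Jba81II sites (GGTACC) start at positions 79, 99, 115, 124.
Jba81II cuts after base 3 of each site, so after positions 81, 101, 117, 126.
Linear molecule, 4 cuts → 5 fragments:
  1–81 → 81 bp
  82–101 → 20 bp
  102–117 → 16 bp
  118–126 → 9 bp
  127–182 → 56 bp
Sorted largest to smallest: 81, 56, 20, 16, 9 bp.

81, 56, 20, 16, 9 bp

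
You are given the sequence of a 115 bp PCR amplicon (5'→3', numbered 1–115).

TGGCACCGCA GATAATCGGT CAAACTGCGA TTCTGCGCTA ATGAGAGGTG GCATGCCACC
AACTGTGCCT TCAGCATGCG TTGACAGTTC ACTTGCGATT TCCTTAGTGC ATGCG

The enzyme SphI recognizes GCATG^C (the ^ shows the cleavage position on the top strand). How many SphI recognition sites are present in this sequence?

3

GCATGC occurs starting at positions 51, 74, 109.
SphI cuts at 3 sites.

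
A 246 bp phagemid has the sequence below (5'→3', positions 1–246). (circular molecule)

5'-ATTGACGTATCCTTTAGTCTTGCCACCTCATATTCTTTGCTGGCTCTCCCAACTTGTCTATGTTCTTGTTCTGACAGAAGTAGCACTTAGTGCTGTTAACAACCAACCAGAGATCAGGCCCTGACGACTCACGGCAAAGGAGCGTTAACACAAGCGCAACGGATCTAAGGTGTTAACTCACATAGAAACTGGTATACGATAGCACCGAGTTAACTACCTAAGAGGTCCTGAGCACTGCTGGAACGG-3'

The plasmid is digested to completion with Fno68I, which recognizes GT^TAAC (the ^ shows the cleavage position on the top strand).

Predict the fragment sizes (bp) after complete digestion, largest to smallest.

Fno68I sites (GTTAAC) start at positions 95, 144, 172, 209.
Fno68I cuts after base 2 of each site, so after positions 96, 145, 173, 210.
Circular molecule, 4 cuts → 4 fragments:
  97–145 → 49 bp
  146–173 → 28 bp
  174–210 → 37 bp
  211–246 then 1–96 → 36 + 96 = 132 bp
Sorted largest to smallest: 132, 49, 37, 28 bp.

132, 49, 37, 28 bp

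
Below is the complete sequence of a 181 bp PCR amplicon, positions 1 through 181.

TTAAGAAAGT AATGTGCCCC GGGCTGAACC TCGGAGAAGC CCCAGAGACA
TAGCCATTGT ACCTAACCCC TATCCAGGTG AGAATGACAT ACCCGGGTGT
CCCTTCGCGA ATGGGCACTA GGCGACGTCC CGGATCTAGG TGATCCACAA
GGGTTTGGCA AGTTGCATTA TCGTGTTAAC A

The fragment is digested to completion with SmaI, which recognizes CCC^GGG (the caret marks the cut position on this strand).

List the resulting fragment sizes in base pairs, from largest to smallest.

SmaI sites (CCCGGG) start at positions 18, 92.
SmaI cuts after base 3 of each site, so after positions 20, 94.
Linear molecule, 2 cuts → 3 fragments:
  1–20 → 20 bp
  21–94 → 74 bp
  95–181 → 87 bp
Sorted largest to smallest: 87, 74, 20 bp.

87, 74, 20 bp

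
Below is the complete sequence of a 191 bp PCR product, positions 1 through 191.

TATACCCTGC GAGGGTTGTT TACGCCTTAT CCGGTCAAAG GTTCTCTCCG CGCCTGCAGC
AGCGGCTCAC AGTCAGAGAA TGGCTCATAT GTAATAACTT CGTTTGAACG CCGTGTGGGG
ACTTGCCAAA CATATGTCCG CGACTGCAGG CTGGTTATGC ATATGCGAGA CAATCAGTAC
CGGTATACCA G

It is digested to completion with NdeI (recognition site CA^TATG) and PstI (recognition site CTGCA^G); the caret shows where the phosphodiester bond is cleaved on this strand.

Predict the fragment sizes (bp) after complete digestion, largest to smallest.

58, 45, 30, 29, 16, 13 bp

NdeI sites (CATATG) start at positions 86, 131, 160.
NdeI cuts after base 2 of each site, so after positions 87, 132, 161.
PstI sites (CTGCAG) start at positions 54, 144.
PstI cuts after base 5 of each site (before the last base), so after positions 58, 148.
Combined cut positions: 58, 87, 132, 148, 161.
Linear molecule, 5 cuts → 6 fragments:
  1–58 → 58 bp
  59–87 → 29 bp
  88–132 → 45 bp
  133–148 → 16 bp
  149–161 → 13 bp
  162–191 → 30 bp
Sorted largest to smallest: 58, 45, 30, 29, 16, 13 bp.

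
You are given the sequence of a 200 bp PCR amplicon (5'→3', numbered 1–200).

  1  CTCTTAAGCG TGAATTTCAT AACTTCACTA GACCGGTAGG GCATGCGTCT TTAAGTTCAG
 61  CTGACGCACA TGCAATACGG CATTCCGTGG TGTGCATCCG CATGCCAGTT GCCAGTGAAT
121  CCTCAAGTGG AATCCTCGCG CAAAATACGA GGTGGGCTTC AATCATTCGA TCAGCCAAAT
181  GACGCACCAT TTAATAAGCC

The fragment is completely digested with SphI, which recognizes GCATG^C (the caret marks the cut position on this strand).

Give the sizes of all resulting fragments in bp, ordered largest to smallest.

SphI sites (GCATGC) start at positions 41, 100.
SphI cuts after base 5 of each site (before the last base), so after positions 45, 104.
Linear molecule, 2 cuts → 3 fragments:
  1–45 → 45 bp
  46–104 → 59 bp
  105–200 → 96 bp
Sorted largest to smallest: 96, 59, 45 bp.

96, 59, 45 bp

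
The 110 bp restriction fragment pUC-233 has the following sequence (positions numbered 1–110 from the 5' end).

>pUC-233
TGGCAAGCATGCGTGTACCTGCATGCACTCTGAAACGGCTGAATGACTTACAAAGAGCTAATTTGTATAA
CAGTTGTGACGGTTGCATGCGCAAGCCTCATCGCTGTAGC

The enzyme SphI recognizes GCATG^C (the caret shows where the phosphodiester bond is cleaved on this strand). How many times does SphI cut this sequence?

3

GCATGC occurs starting at positions 7, 21, 85.
SphI cuts at 3 sites.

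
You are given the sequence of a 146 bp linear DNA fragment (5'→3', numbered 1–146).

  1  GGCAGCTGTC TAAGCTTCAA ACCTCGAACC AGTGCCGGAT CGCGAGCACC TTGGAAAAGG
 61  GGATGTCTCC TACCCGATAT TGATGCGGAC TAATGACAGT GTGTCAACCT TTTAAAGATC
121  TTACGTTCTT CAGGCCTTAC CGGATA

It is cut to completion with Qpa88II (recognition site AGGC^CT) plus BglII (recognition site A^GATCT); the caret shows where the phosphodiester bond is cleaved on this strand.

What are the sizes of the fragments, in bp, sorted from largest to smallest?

The Qpa88II site (AGGCCT) starts at position 132.
Qpa88II cuts after base 4 of each site, so after position 135.
The BglII site (AGATCT) starts at position 116.
BglII cuts after the first base of each site, so after position 116.
Combined cut positions: 116, 135.
Linear molecule, 2 cuts → 3 fragments:
  1–116 → 116 bp
  117–135 → 19 bp
  136–146 → 11 bp
Sorted largest to smallest: 116, 19, 11 bp.

116, 19, 11 bp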